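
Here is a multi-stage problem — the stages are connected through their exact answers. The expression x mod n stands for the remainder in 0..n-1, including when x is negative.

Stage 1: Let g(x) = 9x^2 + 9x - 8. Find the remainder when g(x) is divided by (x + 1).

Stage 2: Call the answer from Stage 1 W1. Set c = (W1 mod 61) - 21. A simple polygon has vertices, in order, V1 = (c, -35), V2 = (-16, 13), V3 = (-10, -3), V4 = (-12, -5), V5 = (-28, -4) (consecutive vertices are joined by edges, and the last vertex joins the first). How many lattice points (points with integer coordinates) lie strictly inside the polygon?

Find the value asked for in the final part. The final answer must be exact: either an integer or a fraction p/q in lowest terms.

Stage 1: remainder = value at the root: 9*(-1)^2 + 9*(-1)^1 - 8 = (9) + (-9) + (-8) = -8; answer -8
Stage 2: W1 = -8; c = 32; cross terms: (32*13 - -16*-35)=-144, (-16*-3 - -10*13)=178, (-10*-5 - -12*-3)=14, (-12*-4 - -28*-5)=-92, (-28*-35 - 32*-4)=1108; twice the area = |1064| = 1064; area = 532; boundary points = 48 + 2 + 2 + 1 + 1 = 54; strictly interior points = area - boundary/2 + 1 = 506; answer 506

506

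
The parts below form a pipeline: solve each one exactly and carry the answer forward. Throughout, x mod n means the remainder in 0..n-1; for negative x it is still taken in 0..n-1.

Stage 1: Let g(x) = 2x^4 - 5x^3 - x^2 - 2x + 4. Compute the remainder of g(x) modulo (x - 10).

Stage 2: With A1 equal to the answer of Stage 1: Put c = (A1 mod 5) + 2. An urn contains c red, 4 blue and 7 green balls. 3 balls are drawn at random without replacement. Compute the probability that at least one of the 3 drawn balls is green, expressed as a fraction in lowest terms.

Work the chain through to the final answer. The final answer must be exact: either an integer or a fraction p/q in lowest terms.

14/17

Stage 1: remainder = value at the root: 2*(10)^4 - 5*(10)^3 - 1*(10)^2 - 2*(10)^1 + 4 = (20000) + (-5000) + (-100) + (-20) + (4) = 14884; answer 14884
Stage 2: A1 = 14884; c = 6; total draws C(17,3) = 680; complement C(10,3) = 120; favorable 680 - 120 = 560; P = 14/17; answer 14/17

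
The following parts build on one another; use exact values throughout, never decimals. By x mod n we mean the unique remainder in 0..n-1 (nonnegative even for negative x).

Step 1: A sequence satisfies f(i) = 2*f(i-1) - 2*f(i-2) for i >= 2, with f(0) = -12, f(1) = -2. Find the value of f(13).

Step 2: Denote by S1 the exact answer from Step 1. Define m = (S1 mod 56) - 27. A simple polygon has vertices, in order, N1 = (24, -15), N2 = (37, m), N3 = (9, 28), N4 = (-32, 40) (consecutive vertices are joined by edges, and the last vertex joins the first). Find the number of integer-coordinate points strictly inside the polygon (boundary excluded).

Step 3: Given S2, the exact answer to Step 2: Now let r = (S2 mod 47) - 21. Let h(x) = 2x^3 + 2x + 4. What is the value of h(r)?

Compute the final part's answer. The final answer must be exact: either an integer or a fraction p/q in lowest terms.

Step 1: f(2) = 2*(-2) - 2*(-12) = 20; iterating: f(2)=20, f(3)=44, f(4)=48, f(5)=8, f(6)=-80, f(7)=-176, f(8)=-192, f(9)=-32, f(10)=320, f(11)=704, f(12)=768, f(13)=128; answer 128
Step 2: S1 = 128; m = -11; cross terms: (24*-11 - 37*-15)=291, (37*28 - 9*-11)=1135, (9*40 - -32*28)=1256, (-32*-15 - 24*40)=-480; twice the area = |2202| = 2202; area = 1101; boundary points = 1 + 1 + 1 + 1 = 4; strictly interior points = area - boundary/2 + 1 = 1100; answer 1100
Step 3: S2 = 1100; r = -2; 2*(-2)^3 + 2*(-2)^1 + 4 = (-16) + (-4) + (4) = -16; answer -16

-16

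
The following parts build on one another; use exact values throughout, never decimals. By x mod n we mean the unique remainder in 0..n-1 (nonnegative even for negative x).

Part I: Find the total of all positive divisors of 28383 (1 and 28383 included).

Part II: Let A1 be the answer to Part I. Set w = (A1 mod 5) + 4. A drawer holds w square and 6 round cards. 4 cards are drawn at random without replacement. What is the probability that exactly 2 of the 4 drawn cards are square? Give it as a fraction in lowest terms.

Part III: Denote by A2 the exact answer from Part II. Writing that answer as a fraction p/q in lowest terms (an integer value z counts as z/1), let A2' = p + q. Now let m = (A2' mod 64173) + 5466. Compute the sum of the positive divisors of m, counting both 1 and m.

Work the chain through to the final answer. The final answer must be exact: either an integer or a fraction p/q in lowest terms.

Part I: 28383 = 3 * 9461; sigma = (1 + 3) * (1 + 9461) = 4 * 9462 = 37848; answer 37848
Part II: A1 = 37848; w = 7; total draws C(13,4) = 715; favorable C(7,2)*C(6,2) = 315; P = 63/143; answer 63/143
Part III: A2 = 63/143; threaded value p + q = 206; m = 5672; 5672 = 2^3 * 709; sigma = (1 + 2 + 4 + 8) * (1 + 709) = 15 * 710 = 10650; answer 10650

10650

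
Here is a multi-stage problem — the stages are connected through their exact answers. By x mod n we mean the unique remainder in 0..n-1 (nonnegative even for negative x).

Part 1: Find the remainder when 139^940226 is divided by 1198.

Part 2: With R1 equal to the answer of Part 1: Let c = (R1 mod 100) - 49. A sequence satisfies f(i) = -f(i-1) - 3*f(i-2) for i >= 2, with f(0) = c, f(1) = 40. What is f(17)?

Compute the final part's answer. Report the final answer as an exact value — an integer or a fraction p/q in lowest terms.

Part 1: squarings mod 1198: 139^1=139, 139^2=153, 139^4=647, 139^8=507, 139^16=677, 139^32=693, 139^64=1049, 139^128=637, 139^256=845, 139^512=17, 139^1024=289, 139^2048=859, 139^4096=1111, 139^8192=381, 139^16384=203, 139^32768=477, 139^65536=1107, 139^131072=1093, 139^262144=243, 139^524288=347; 139^940226 = 139^2 * 139^64 * 139^128 * 139^2048 * 139^4096 * 139^16384 * 139^131072 * 139^262144 * 139^524288 = 1187 (mod 1198); answer 1187
Part 2: R1 = 1187; c = 38; f(2) = -1*(40) - 3*(38) = -154; iterating: f(2)=-154, f(3)=34, f(4)=428, f(5)=-530, f(6)=-754, f(7)=2344, f(8)=-82, f(9)=-6950, f(10)=7196, f(11)=13654, f(12)=-35242, f(13)=-5720, f(14)=111446, f(15)=-94286, f(16)=-240052, f(17)=522910; answer 522910

522910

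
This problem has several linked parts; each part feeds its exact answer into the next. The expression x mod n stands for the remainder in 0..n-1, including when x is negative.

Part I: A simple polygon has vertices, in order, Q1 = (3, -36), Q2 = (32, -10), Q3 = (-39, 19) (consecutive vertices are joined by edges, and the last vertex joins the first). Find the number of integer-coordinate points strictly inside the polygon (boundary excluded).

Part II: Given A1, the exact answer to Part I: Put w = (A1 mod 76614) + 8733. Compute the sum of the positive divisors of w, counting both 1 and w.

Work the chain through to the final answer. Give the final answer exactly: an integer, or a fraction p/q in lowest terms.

Part I: cross terms: (3*-10 - 32*-36)=1122, (32*19 - -39*-10)=218, (-39*-36 - 3*19)=1347; twice the area = |2687| = 2687; area = 2687/2; boundary points = 1 + 1 + 1 = 3; strictly interior points = area - boundary/2 + 1 = 1343; answer 1343
Part II: A1 = 1343; w = 10076; 10076 = 2^2 * 11 * 229; sigma = (1 + 2 + 4) * (1 + 11) * (1 + 229) = 7 * 12 * 230 = 19320; answer 19320

19320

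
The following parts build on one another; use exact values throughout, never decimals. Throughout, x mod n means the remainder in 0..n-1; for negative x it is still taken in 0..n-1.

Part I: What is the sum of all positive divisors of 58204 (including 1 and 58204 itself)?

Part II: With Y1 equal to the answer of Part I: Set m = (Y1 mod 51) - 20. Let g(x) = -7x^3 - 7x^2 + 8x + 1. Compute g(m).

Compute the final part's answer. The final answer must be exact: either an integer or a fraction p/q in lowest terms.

Part I: 58204 = 2^2 * 14551; sigma = (1 + 2 + 4) * (1 + 14551) = 7 * 14552 = 101864; answer 101864
Part II: Y1 = 101864; m = -3; -7*(-3)^3 - 7*(-3)^2 + 8*(-3)^1 + 1 = (189) + (-63) + (-24) + (1) = 103; answer 103

103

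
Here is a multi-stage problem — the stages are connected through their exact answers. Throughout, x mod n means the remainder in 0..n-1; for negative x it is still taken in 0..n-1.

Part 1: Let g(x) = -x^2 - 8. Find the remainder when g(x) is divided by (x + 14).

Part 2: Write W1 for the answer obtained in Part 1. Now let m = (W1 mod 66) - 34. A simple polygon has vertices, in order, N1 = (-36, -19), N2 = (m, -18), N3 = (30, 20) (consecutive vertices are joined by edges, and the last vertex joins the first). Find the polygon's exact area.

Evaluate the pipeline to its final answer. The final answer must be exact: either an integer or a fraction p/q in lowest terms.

1176

Part 1: remainder = value at the root: -1*(-14)^2 - 8 = (-196) + (-8) = -204; answer -204
Part 2: W1 = -204; m = 26; cross terms: (-36*-18 - 26*-19)=1142, (26*20 - 30*-18)=1060, (30*-19 - -36*20)=150; twice the area = |2352| = 2352; area = 1176; answer 1176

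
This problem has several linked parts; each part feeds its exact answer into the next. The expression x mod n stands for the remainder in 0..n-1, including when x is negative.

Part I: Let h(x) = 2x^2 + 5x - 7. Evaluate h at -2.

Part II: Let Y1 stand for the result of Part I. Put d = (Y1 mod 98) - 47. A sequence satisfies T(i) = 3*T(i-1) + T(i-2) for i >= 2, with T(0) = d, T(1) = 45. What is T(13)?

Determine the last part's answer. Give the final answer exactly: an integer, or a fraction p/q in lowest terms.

89075205

Part I: 2*(-2)^2 + 5*(-2)^1 - 7 = (8) + (-10) + (-7) = -9; answer -9
Part II: Y1 = -9; d = 42; T(2) = 3*(45) + 1*(42) = 177; iterating: T(2)=177, T(3)=576, T(4)=1905, T(5)=6291, T(6)=20778, T(7)=68625, T(8)=226653, T(9)=748584, T(10)=2472405, T(11)=8165799, T(12)=26969802, T(13)=89075205; answer 89075205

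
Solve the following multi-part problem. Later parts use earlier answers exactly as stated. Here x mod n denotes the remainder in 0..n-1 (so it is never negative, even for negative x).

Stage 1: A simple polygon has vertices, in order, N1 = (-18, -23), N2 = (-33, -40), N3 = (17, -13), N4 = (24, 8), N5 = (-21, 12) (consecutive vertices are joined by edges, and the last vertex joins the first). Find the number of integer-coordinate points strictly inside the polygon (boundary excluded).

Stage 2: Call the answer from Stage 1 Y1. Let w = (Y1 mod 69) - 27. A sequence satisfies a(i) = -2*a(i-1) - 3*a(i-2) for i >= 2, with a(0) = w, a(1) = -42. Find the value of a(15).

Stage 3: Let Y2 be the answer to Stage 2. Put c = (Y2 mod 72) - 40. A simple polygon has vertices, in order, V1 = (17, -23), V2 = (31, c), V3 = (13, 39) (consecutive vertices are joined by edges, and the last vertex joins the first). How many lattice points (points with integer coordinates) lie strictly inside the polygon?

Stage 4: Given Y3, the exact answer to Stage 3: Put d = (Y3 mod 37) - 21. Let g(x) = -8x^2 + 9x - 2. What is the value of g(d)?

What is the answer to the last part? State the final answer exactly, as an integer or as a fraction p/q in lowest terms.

Stage 1: cross terms: (-18*-40 - -33*-23)=-39, (-33*-13 - 17*-40)=1109, (17*8 - 24*-13)=448, (24*12 - -21*8)=456, (-21*-23 - -18*12)=699; twice the area = |2673| = 2673; area = 2673/2; boundary points = 1 + 1 + 7 + 1 + 1 = 11; strictly interior points = area - boundary/2 + 1 = 1332; answer 1332
Stage 2: Y1 = 1332; w = -6; a(2) = -2*(-42) - 3*(-6) = 102; iterating: a(2)=102, a(3)=-78, a(4)=-150, a(5)=534, a(6)=-618, a(7)=-366, a(8)=2586, a(9)=-4074, a(10)=390, a(11)=11442, a(12)=-24054, a(13)=13782, a(14)=44598, a(15)=-130542; answer -130542
Stage 3: Y2 = -130542; c = 26; cross terms: (17*26 - 31*-23)=1155, (31*39 - 13*26)=871, (13*-23 - 17*39)=-962; twice the area = |1064| = 1064; area = 532; boundary points = 7 + 1 + 2 = 10; strictly interior points = area - boundary/2 + 1 = 528; answer 528
Stage 4: Y3 = 528; d = -11; -8*(-11)^2 + 9*(-11)^1 - 2 = (-968) + (-99) + (-2) = -1069; answer -1069

-1069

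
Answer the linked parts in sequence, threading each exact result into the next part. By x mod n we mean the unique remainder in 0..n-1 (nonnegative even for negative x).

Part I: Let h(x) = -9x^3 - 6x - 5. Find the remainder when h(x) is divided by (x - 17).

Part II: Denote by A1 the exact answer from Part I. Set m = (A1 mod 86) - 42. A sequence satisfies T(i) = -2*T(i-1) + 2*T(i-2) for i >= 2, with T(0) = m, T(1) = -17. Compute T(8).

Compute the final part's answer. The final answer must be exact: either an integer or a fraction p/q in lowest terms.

Part I: remainder = value at the root: -9*(17)^3 - 6*(17)^1 - 5 = (-44217) + (-102) + (-5) = -44324; answer -44324
Part II: A1 = -44324; m = 10; T(2) = -2*(-17) + 2*(10) = 54; iterating: T(2)=54, T(3)=-142, T(4)=392, T(5)=-1068, T(6)=2920, T(7)=-7976, T(8)=21792; answer 21792

21792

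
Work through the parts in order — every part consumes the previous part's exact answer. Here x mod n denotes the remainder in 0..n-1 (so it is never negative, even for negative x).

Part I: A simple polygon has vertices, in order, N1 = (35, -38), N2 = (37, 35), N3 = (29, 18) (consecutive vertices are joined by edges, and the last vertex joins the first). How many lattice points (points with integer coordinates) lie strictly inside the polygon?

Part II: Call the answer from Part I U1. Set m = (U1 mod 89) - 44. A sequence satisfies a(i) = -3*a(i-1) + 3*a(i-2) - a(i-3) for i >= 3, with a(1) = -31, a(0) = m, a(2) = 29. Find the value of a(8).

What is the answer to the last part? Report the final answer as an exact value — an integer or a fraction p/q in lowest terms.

119603

Part I: cross terms: (35*35 - 37*-38)=2631, (37*18 - 29*35)=-349, (29*-38 - 35*18)=-1732; twice the area = |550| = 550; area = 275; boundary points = 1 + 1 + 2 = 4; strictly interior points = area - boundary/2 + 1 = 274; answer 274
Part II: U1 = 274; m = -37; a(3) = -3*(29) + 3*(-31) - 1*(-37) = -143; iterating: a(3)=-143, a(4)=547, a(5)=-2099, a(6)=8081, a(7)=-31087, a(8)=119603; answer 119603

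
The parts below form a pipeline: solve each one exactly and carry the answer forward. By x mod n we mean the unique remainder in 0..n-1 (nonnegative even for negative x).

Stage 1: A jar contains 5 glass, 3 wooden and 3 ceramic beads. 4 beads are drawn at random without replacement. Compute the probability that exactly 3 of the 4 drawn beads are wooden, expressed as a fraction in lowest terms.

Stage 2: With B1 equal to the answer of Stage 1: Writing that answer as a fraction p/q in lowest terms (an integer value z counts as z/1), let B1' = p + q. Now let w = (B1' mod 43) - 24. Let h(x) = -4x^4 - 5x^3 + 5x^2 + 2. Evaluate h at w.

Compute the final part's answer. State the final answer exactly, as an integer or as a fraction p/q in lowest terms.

Stage 1: total draws C(11,4) = 330; favorable C(3,3)*C(8,1) = 8; P = 4/165; answer 4/165
Stage 2: B1 = 4/165; threaded value p + q = 169; w = 16; -4*(16)^4 - 5*(16)^3 + 5*(16)^2 + 2 = (-262144) + (-20480) + (1280) + (2) = -281342; answer -281342

-281342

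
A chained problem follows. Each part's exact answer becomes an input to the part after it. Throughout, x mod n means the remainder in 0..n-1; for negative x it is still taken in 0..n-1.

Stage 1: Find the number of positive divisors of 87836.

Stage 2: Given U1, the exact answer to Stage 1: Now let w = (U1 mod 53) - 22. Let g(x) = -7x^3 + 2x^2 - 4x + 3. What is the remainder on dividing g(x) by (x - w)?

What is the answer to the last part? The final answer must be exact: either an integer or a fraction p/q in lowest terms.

7243

Stage 1: 87836 = 2^2 * 7 * 3137; number of divisors = (2+1) * (1+1) * (1+1) = 12; answer 12
Stage 2: U1 = 12; w = -10; remainder = value at the root: -7*(-10)^3 + 2*(-10)^2 - 4*(-10)^1 + 3 = (7000) + (200) + (40) + (3) = 7243; answer 7243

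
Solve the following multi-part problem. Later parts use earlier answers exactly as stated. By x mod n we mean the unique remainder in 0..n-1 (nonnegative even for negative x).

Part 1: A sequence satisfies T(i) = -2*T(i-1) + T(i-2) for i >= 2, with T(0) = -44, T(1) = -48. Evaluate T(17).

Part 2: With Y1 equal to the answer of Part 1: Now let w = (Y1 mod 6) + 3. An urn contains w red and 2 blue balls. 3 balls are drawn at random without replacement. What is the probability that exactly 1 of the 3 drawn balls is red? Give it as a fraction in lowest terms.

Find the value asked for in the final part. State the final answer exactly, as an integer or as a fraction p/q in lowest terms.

3/10

Part 1: T(2) = -2*(-48) + 1*(-44) = 52; iterating: T(2)=52, T(3)=-152, T(4)=356, T(5)=-864, T(6)=2084, T(7)=-5032, T(8)=12148, T(9)=-29328, T(10)=70804, T(11)=-170936, T(12)=412676, T(13)=-996288, T(14)=2405252, T(15)=-5806792, T(16)=14018836, T(17)=-33844464; answer -33844464
Part 2: Y1 = -33844464; w = 3; total draws C(5,3) = 10; favorable C(3,1)*C(2,2) = 3; P = 3/10; answer 3/10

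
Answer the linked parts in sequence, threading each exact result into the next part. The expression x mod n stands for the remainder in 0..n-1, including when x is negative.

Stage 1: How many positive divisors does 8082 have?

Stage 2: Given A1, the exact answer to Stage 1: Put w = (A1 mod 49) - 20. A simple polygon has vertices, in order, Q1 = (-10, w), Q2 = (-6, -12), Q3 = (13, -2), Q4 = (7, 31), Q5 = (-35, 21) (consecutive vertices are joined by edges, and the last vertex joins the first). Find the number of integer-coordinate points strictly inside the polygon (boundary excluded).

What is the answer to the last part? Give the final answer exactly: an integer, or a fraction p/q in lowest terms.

1185

Stage 1: 8082 = 2 * 3^2 * 449; number of divisors = (1+1) * (2+1) * (1+1) = 12; answer 12
Stage 2: A1 = 12; w = -8; cross terms: (-10*-12 - -6*-8)=72, (-6*-2 - 13*-12)=168, (13*31 - 7*-2)=417, (7*21 - -35*31)=1232, (-35*-8 - -10*21)=490; twice the area = |2379| = 2379; area = 2379/2; boundary points = 4 + 1 + 3 + 2 + 1 = 11; strictly interior points = area - boundary/2 + 1 = 1185; answer 1185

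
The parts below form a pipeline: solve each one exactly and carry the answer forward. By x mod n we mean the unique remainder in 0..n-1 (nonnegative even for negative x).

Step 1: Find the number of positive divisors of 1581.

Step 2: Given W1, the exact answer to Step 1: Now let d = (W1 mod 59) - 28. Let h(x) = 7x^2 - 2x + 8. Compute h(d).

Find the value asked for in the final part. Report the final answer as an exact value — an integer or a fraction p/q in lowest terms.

2848

Step 1: 1581 = 3 * 17 * 31; number of divisors = (1+1) * (1+1) * (1+1) = 8; answer 8
Step 2: W1 = 8; d = -20; 7*(-20)^2 - 2*(-20)^1 + 8 = (2800) + (40) + (8) = 2848; answer 2848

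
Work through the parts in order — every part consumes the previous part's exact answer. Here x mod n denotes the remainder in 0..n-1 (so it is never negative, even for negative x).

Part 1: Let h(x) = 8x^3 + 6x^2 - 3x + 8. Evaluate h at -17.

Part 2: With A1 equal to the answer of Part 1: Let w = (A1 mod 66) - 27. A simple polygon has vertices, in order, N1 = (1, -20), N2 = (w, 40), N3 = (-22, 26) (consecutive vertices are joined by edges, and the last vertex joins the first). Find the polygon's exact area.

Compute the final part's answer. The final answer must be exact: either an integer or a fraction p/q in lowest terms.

1035

Part 1: 8*(-17)^3 + 6*(-17)^2 - 3*(-17)^1 + 8 = (-39304) + (1734) + (51) + (8) = -37511; answer -37511
Part 2: A1 = -37511; w = 16; cross terms: (1*40 - 16*-20)=360, (16*26 - -22*40)=1296, (-22*-20 - 1*26)=414; twice the area = |2070| = 2070; area = 1035; answer 1035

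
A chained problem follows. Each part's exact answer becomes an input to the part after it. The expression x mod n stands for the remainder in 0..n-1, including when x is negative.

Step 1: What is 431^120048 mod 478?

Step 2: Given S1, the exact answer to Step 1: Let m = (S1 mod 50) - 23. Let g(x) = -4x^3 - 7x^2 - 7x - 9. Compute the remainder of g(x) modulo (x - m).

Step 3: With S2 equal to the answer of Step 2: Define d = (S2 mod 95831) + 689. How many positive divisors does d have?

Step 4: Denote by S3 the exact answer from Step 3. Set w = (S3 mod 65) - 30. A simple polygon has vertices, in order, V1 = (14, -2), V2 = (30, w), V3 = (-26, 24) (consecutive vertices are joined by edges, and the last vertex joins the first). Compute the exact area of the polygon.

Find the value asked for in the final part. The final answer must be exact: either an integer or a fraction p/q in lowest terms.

112

Step 1: squarings mod 478: 431^1=431, 431^2=297, 431^4=257, 431^8=85, 431^16=55, 431^32=157, 431^64=271, 431^128=307, 431^256=83, 431^512=197, 431^1024=91, 431^2048=155, 431^4096=125, 431^8192=329, 431^16384=213, 431^32768=437, 431^65536=247; 431^120048 = 431^16 * 431^32 * 431^64 * 431^128 * 431^1024 * 431^4096 * 431^16384 * 431^32768 * 431^65536 = 5 (mod 478); answer 5
Step 2: S1 = 5; m = -18; remainder = value at the root: -4*(-18)^3 - 7*(-18)^2 - 7*(-18)^1 - 9 = (23328) + (-2268) + (126) + (-9) = 21177; answer 21177
Step 3: S2 = 21177; d = 21866; 21866 = 2 * 13 * 29^2; number of divisors = (1+1) * (1+1) * (2+1) = 12; answer 12
Step 4: S3 = 12; w = -18; cross terms: (14*-18 - 30*-2)=-192, (30*24 - -26*-18)=252, (-26*-2 - 14*24)=-284; twice the area = |-224| = 224; area = 112; answer 112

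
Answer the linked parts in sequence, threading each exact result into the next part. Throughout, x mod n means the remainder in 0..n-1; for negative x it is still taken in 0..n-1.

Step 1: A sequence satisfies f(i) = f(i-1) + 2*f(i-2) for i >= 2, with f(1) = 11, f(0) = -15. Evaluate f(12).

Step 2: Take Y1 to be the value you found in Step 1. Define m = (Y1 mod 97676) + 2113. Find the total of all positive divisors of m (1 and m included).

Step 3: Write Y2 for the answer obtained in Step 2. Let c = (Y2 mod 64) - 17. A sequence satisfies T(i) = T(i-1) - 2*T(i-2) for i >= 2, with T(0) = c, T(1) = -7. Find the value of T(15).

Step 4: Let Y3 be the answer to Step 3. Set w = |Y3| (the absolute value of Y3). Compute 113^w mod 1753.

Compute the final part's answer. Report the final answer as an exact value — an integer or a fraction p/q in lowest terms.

254

Step 1: f(2) = 1*(11) + 2*(-15) = -19; iterating: f(2)=-19, f(3)=3, f(4)=-35, f(5)=-29, f(6)=-99, f(7)=-157, f(8)=-355, f(9)=-669, f(10)=-1379, f(11)=-2717, f(12)=-5475; answer -5475
Step 2: Y1 = -5475; m = 94314; 94314 = 2 * 3 * 11 * 1429; sigma = (1 + 2) * (1 + 3) * (1 + 11) * (1 + 1429) = 3 * 4 * 12 * 1430 = 205920; answer 205920
Step 3: Y2 = 205920; c = 15; T(2) = 1*(-7) - 2*(15) = -37; iterating: T(2)=-37, T(3)=-23, T(4)=51, T(5)=97, T(6)=-5, T(7)=-199, T(8)=-189, T(9)=209, T(10)=587, T(11)=169, T(12)=-1005, T(13)=-1343, T(14)=667, T(15)=3353; answer 3353
Step 4: Y3 = 3353; w = 3353; squarings mod 1753: 113^1=113, 113^2=498, 113^4=831, 113^8=1632, 113^16=617, 113^32=288, 113^64=553, 113^128=787, 113^256=560, 113^512=1566, 113^1024=1662, 113^2048=1269; 113^3353 = 113^1 * 113^8 * 113^16 * 113^256 * 113^1024 * 113^2048 = 254 (mod 1753); answer 254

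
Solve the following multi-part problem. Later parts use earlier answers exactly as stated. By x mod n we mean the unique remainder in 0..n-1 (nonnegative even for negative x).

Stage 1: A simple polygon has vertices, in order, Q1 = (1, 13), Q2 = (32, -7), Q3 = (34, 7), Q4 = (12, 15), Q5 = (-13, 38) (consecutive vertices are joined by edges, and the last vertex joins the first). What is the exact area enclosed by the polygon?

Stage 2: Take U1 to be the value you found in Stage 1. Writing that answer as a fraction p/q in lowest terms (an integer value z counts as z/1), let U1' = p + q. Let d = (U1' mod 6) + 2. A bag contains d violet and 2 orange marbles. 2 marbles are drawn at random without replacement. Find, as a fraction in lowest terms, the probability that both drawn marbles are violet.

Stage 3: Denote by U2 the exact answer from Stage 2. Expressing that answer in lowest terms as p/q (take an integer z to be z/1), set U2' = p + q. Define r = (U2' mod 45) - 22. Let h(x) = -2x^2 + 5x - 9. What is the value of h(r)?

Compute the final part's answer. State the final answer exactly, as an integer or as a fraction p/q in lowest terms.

Stage 1: cross terms: (1*-7 - 32*13)=-423, (32*7 - 34*-7)=462, (34*15 - 12*7)=426, (12*38 - -13*15)=651, (-13*13 - 1*38)=-207; twice the area = |909| = 909; area = 909/2; answer 909/2
Stage 2: U1 = 909/2; threaded value p + q = 911; d = 7; total draws C(9,2) = 36; favorable C(7,2) = 21; P = 7/12; answer 7/12
Stage 3: U2 = 7/12; threaded value p + q = 19; r = -3; -2*(-3)^2 + 5*(-3)^1 - 9 = (-18) + (-15) + (-9) = -42; answer -42

-42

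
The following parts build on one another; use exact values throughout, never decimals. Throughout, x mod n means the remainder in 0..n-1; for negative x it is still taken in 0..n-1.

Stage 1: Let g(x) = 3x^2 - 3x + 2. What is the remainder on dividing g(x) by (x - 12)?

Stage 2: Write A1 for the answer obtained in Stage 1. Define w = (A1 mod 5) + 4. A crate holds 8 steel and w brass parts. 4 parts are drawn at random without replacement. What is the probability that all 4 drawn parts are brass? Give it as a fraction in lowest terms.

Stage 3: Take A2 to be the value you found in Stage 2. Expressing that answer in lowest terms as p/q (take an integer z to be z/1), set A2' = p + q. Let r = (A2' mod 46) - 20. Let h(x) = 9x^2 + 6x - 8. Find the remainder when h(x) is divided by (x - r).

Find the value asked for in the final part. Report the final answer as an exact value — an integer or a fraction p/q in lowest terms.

3712

Stage 1: remainder = value at the root: 3*(12)^2 - 3*(12)^1 + 2 = (432) + (-36) + (2) = 398; answer 398
Stage 2: A1 = 398; w = 7; total draws C(15,4) = 1365; favorable C(7,4) = 35; P = 1/39; answer 1/39
Stage 3: A2 = 1/39; threaded value p + q = 40; r = 20; remainder = value at the root: 9*(20)^2 + 6*(20)^1 - 8 = (3600) + (120) + (-8) = 3712; answer 3712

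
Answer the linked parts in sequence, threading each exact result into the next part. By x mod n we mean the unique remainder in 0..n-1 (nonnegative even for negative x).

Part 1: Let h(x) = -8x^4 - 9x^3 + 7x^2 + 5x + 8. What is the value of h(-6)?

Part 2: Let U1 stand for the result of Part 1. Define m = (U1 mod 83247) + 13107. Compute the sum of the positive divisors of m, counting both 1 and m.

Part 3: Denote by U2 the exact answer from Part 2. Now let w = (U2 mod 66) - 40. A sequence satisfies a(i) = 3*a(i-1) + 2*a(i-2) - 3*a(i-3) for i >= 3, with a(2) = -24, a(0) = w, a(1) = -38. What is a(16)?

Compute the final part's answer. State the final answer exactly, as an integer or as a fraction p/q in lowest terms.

-448306704

Part 1: -8*(-6)^4 - 9*(-6)^3 + 7*(-6)^2 + 5*(-6)^1 + 8 = (-10368) + (1944) + (252) + (-30) + (8) = -8194; answer -8194
Part 2: U1 = -8194; m = 88160; 88160 = 2^5 * 5 * 19 * 29; sigma = (1 + 2 + 4 + 8 + 16 + 32) * (1 + 5) * (1 + 19) * (1 + 29) = 63 * 6 * 20 * 30 = 226800; answer 226800
Part 3: U2 = 226800; w = -16; a(3) = 3*(-24) + 2*(-38) - 3*(-16) = -100; iterating: a(3)=-100, a(4)=-234, a(5)=-830, a(6)=-2658, a(7)=-8932, a(8)=-29622, a(9)=-98756, a(10)=-328716, a(11)=-1094794, a(12)=-3645546, a(13)=-12140078, a(14)=-40426944, a(15)=-134624350, a(16)=-448306704; answer -448306704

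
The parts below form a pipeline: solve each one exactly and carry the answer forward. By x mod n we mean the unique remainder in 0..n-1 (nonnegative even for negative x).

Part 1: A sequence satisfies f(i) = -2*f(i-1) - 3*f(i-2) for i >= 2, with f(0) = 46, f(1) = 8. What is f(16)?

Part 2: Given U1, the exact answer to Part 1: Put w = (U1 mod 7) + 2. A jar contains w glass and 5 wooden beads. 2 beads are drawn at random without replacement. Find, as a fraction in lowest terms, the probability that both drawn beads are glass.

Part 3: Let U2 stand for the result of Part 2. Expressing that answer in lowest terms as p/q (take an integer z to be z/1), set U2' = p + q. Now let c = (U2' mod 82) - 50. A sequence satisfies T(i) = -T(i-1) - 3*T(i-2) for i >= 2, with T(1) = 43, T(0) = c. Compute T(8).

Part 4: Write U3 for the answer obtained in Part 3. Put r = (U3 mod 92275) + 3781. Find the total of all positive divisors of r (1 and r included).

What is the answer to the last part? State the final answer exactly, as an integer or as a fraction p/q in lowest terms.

Part 1: f(2) = -2*(8) - 3*(46) = -154; iterating: f(2)=-154, f(3)=284, f(4)=-106, f(5)=-640, f(6)=1598, f(7)=-1276, f(8)=-2242, f(9)=8312, f(10)=-9898, f(11)=-5140, f(12)=39974, f(13)=-64528, f(14)=9134, f(15)=175316, f(16)=-378034; answer -378034
Part 2: U1 = -378034; w = 3; total draws C(8,2) = 28; favorable C(3,2) = 3; P = 3/28; answer 3/28
Part 3: U2 = 3/28; threaded value p + q = 31; c = -19; T(2) = -1*(43) - 3*(-19) = 14; iterating: T(2)=14, T(3)=-143, T(4)=101, T(5)=328, T(6)=-631, T(7)=-353, T(8)=2246; answer 2246
Part 4: U3 = 2246; r = 6027; 6027 = 3 * 7^2 * 41; sigma = (1 + 3) * (1 + 7 + 49) * (1 + 41) = 4 * 57 * 42 = 9576; answer 9576

9576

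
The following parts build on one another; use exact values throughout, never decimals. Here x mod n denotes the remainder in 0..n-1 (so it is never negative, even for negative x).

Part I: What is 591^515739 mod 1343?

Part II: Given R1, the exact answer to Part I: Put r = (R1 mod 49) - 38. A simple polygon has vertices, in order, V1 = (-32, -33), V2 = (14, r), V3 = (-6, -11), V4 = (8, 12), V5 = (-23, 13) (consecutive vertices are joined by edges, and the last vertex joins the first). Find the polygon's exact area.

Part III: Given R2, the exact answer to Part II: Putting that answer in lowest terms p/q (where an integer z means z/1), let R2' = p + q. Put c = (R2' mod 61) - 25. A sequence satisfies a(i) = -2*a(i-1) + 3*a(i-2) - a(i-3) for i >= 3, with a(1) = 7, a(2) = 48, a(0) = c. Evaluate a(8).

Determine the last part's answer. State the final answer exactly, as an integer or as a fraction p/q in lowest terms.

Part I: squarings mod 1343: 591^1=591, 591^2=101, 591^4=800, 591^8=732, 591^16=1310, 591^32=1089, 591^64=52, 591^128=18, 591^256=324, 591^512=222, 591^1024=936, 591^2048=460, 591^4096=749, 591^8192=970, 591^16384=800, 591^32768=732, 591^65536=1310, 591^131072=1089, 591^262144=52; 591^515739 = 591^1 * 591^2 * 591^8 * 591^16 * 591^128 * 591^512 * 591^1024 * 591^2048 * 591^4096 * 591^16384 * 591^32768 * 591^65536 * 591^131072 * 591^262144 = 599 (mod 1343); answer 599
Part II: R1 = 599; r = -27; cross terms: (-32*-27 - 14*-33)=1326, (14*-11 - -6*-27)=-316, (-6*12 - 8*-11)=16, (8*13 - -23*12)=380, (-23*-33 - -32*13)=1175; twice the area = |2581| = 2581; area = 2581/2; answer 2581/2
Part III: R2 = 2581/2; threaded value p + q = 2583; c = -4; a(3) = -2*(48) + 3*(7) - 1*(-4) = -71; iterating: a(3)=-71, a(4)=279, a(5)=-819, a(6)=2546, a(7)=-7828, a(8)=24113; answer 24113

24113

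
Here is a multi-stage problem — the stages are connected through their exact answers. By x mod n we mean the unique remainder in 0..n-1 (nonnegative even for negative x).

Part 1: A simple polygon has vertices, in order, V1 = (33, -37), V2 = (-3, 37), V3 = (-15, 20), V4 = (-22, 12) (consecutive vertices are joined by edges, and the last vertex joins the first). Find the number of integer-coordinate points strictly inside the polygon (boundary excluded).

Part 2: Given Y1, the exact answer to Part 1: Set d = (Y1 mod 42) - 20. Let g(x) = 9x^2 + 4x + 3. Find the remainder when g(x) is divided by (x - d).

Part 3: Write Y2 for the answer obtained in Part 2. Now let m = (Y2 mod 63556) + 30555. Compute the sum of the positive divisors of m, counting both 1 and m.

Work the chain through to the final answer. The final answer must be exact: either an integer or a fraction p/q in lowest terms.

Part 1: cross terms: (33*37 - -3*-37)=1110, (-3*20 - -15*37)=495, (-15*12 - -22*20)=260, (-22*-37 - 33*12)=418; twice the area = |2283| = 2283; area = 2283/2; boundary points = 2 + 1 + 1 + 1 = 5; strictly interior points = area - boundary/2 + 1 = 1140; answer 1140
Part 2: Y1 = 1140; d = -14; remainder = value at the root: 9*(-14)^2 + 4*(-14)^1 + 3 = (1764) + (-56) + (3) = 1711; answer 1711
Part 3: Y2 = 1711; m = 32266; 32266 = 2 * 13 * 17 * 73; sigma = (1 + 2) * (1 + 13) * (1 + 17) * (1 + 73) = 3 * 14 * 18 * 74 = 55944; answer 55944

55944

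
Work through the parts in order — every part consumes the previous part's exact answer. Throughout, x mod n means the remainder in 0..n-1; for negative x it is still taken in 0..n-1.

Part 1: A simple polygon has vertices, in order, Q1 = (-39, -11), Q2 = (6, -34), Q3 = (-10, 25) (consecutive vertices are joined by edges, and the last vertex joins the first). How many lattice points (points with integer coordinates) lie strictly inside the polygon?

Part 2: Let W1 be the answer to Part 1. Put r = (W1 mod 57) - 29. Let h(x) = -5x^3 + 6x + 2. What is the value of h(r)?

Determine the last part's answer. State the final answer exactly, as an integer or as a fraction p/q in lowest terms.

Part 1: cross terms: (-39*-34 - 6*-11)=1392, (6*25 - -10*-34)=-190, (-10*-11 - -39*25)=1085; twice the area = |2287| = 2287; area = 2287/2; boundary points = 1 + 1 + 1 = 3; strictly interior points = area - boundary/2 + 1 = 1143; answer 1143
Part 2: W1 = 1143; r = -26; -5*(-26)^3 + 6*(-26)^1 + 2 = (87880) + (-156) + (2) = 87726; answer 87726

87726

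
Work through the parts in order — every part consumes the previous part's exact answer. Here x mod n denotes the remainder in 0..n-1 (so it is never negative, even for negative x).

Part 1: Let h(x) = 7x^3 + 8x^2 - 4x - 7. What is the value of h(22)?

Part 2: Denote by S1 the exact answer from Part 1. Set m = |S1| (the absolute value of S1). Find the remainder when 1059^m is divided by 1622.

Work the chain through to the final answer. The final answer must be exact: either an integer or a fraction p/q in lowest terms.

Part 1: 7*(22)^3 + 8*(22)^2 - 4*(22)^1 - 7 = (74536) + (3872) + (-88) + (-7) = 78313; answer 78313
Part 2: S1 = 78313; m = 78313; squarings mod 1622: 1059^1=1059, 1059^2=679, 1059^4=393, 1059^8=359, 1059^16=743, 1059^32=569, 1059^64=983, 1059^128=1199, 1059^256=509, 1059^512=1183, 1059^1024=1325, 1059^2048=621, 1059^4096=1227, 1059^8192=313, 1059^16384=649, 1059^32768=1103, 1059^65536=109; 1059^78313 = 1059^1 * 1059^8 * 1059^32 * 1059^64 * 1059^128 * 1059^256 * 1059^4096 * 1059^8192 * 1059^65536 = 1345 (mod 1622); answer 1345

1345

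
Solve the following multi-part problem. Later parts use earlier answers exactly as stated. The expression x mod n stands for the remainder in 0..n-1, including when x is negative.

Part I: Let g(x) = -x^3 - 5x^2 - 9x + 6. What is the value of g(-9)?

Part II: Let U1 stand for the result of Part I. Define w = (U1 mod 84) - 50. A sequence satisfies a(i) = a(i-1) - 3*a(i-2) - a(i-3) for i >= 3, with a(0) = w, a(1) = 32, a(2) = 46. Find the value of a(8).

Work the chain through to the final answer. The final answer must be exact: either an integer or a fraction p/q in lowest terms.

-979

Part I: -1*(-9)^3 - 5*(-9)^2 - 9*(-9)^1 + 6 = (729) + (-405) + (81) + (6) = 411; answer 411
Part II: U1 = 411; w = 25; a(3) = 1*(46) - 3*(32) - 1*(25) = -75; iterating: a(3)=-75, a(4)=-245, a(5)=-66, a(6)=744, a(7)=1187, a(8)=-979; answer -979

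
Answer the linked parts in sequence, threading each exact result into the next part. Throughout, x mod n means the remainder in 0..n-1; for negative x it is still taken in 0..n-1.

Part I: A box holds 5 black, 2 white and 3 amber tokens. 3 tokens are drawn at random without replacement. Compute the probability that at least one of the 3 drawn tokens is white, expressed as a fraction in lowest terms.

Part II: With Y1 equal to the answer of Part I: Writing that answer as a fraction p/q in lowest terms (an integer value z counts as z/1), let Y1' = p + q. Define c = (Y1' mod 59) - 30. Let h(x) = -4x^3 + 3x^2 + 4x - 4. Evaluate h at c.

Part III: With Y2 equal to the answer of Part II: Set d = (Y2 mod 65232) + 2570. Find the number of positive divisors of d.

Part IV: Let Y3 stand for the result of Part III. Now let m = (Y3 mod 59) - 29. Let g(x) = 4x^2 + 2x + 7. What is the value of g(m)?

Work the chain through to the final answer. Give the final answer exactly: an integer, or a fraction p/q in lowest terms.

2869

Part I: total draws C(10,3) = 120; complement C(8,3) = 56; favorable 120 - 56 = 64; P = 8/15; answer 8/15
Part II: Y1 = 8/15; threaded value p + q = 23; c = -7; -4*(-7)^3 + 3*(-7)^2 + 4*(-7)^1 - 4 = (1372) + (147) + (-28) + (-4) = 1487; answer 1487
Part III: Y2 = 1487; d = 4057; 4057 is prime, so its only divisors are 1 and 4057; count = 2; answer 2
Part IV: Y3 = 2; m = -27; 4*(-27)^2 + 2*(-27)^1 + 7 = (2916) + (-54) + (7) = 2869; answer 2869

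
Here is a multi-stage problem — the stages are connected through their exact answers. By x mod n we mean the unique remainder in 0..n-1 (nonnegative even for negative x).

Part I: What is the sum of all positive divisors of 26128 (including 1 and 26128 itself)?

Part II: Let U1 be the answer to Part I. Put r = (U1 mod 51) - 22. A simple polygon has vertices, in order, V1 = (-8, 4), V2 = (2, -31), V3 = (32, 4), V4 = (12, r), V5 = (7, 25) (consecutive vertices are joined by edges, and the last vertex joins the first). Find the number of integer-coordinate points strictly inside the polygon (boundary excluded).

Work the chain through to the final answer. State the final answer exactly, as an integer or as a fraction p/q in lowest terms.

802

Part I: 26128 = 2^4 * 23 * 71; sigma = (1 + 2 + 4 + 8 + 16) * (1 + 23) * (1 + 71) = 31 * 24 * 72 = 53568; answer 53568
Part II: U1 = 53568; r = -4; cross terms: (-8*-31 - 2*4)=240, (2*4 - 32*-31)=1000, (32*-4 - 12*4)=-176, (12*25 - 7*-4)=328, (7*4 - -8*25)=228; twice the area = |1620| = 1620; area = 810; boundary points = 5 + 5 + 4 + 1 + 3 = 18; strictly interior points = area - boundary/2 + 1 = 802; answer 802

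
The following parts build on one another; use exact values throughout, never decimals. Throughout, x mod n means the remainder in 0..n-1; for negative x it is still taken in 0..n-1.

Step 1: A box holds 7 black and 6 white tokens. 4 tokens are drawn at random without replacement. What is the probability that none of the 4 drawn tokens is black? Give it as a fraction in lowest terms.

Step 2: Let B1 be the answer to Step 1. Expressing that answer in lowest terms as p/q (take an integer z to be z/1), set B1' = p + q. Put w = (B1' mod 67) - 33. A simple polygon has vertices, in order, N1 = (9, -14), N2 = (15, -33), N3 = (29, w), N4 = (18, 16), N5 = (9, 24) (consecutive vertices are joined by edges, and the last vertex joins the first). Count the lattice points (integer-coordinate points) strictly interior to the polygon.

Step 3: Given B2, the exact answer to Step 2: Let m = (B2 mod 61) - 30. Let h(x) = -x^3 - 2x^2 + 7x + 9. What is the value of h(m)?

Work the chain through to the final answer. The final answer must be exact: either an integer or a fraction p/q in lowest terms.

Step 1: total draws C(13,4) = 715; favorable C(6,4) = 15; P = 3/143; answer 3/143
Step 2: B1 = 3/143; threaded value p + q = 146; w = -21; cross terms: (9*-33 - 15*-14)=-87, (15*-21 - 29*-33)=642, (29*16 - 18*-21)=842, (18*24 - 9*16)=288, (9*-14 - 9*24)=-342; twice the area = |1343| = 1343; area = 1343/2; boundary points = 1 + 2 + 1 + 1 + 38 = 43; strictly interior points = area - boundary/2 + 1 = 651; answer 651
Step 3: B2 = 651; m = 11; -1*(11)^3 - 2*(11)^2 + 7*(11)^1 + 9 = (-1331) + (-242) + (77) + (9) = -1487; answer -1487

-1487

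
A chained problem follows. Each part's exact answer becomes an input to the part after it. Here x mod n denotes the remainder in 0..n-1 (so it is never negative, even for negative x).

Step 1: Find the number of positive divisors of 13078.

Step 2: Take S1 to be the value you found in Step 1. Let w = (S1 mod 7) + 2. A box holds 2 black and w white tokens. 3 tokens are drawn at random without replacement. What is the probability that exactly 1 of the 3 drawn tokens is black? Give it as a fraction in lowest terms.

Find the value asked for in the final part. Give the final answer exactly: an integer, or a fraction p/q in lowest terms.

3/5

Step 1: 13078 = 2 * 13 * 503; number of divisors = (1+1) * (1+1) * (1+1) = 8; answer 8
Step 2: S1 = 8; w = 3; total draws C(5,3) = 10; favorable C(2,1)*C(3,2) = 6; P = 3/5; answer 3/5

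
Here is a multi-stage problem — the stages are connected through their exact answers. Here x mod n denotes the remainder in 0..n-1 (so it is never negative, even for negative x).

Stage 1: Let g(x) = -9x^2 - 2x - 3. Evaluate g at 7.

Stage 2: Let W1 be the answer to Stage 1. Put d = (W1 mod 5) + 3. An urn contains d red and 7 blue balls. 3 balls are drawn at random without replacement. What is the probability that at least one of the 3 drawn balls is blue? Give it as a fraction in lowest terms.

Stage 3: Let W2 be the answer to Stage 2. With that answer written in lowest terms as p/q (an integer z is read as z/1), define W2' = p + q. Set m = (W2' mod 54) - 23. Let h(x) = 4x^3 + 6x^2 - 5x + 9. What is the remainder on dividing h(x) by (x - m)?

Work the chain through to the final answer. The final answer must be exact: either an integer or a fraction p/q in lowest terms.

34309

Stage 1: -9*(7)^2 - 2*(7)^1 - 3 = (-441) + (-14) + (-3) = -458; answer -458
Stage 2: W1 = -458; d = 5; total draws C(12,3) = 220; complement C(5,3) = 10; favorable 220 - 10 = 210; P = 21/22; answer 21/22
Stage 3: W2 = 21/22; threaded value p + q = 43; m = 20; remainder = value at the root: 4*(20)^3 + 6*(20)^2 - 5*(20)^1 + 9 = (32000) + (2400) + (-100) + (9) = 34309; answer 34309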